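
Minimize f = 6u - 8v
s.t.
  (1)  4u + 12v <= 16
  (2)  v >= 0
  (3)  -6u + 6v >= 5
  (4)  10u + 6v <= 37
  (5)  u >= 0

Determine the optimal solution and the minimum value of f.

Extreme points and f = 6u - 8v:
  (3/8, 29/24) → f = -89/12
  (0, 4/3) → f = -32/3
  (0, 5/6) → f = -20/3

The binding constraints are 4u + 12v = 16 and u = 0.
Solving simultaneously gives u = 0, v = 4/3.

u = 0, v = 4/3, minimum f = -32/3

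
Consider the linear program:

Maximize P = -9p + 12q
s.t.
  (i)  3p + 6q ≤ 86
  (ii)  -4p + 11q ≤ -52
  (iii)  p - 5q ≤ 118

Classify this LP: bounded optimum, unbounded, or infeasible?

bounded optimum

Vertices and P = -9p + 12q:
  (1258/57, 188/57) → P = -3022/19
  (1138/21, -268/21) → P = -4486/7
  (-346/3, -140/3) → P = 478
The feasible region has finitely many vertices and no improving ray; the maximum is 478 at (-346/3, -140/3).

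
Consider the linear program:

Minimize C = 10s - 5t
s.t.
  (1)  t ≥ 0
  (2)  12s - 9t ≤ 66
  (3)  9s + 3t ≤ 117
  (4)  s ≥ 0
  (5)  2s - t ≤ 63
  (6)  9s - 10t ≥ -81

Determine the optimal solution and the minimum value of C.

s = 0, t = 81/10, minimum C = -81/2

Extreme points and C = 10s - 5t:
  (11/2, 0) → C = 55
  (0, 0) → C = 0
  (139/13, 90/13) → C = 940/13
  (103/13, 198/13) → C = 40/13
  (0, 81/10) → C = -81/2

The optimum lies where s = 0 and 9s - 10t = -81.
Solving simultaneously gives s = 0, t = 81/10.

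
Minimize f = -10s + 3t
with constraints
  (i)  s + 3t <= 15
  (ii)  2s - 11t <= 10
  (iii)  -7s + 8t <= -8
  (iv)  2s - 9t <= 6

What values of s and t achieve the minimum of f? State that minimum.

Vertices and f = -10s + 3t:
  (144/29, 97/29) → f = -1149/29
  (51/5, 8/5) → f = -486/5
  (24/47, -26/47) → f = -318/47

The optimum lies where s + 3t = 15 and 2s - 9t = 6.
Solving simultaneously gives s = 51/5, t = 8/5.

s = 51/5, t = 8/5, minimum f = -486/5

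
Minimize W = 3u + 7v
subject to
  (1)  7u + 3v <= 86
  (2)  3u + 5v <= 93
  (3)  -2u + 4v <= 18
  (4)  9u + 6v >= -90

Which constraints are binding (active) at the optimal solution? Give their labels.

(1) and (4)

Corner points and W = 3u + 7v:
  (145/17, 149/17) → W = 1478/17
  (262/5, -468/5) → W = -498
  (-39/4, -3/8) → W = -255/8

The minimum is at (262/5, -468/5). Substituting into each constraint, equality holds for (1) and (4); the remaining constraints have slack.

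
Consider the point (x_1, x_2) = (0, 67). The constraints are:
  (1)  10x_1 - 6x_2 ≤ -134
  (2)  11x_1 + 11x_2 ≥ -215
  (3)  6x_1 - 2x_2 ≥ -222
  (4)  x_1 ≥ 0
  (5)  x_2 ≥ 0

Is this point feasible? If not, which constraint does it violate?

(1): -402 ≤ -134 ✓
(2): 737 ≥ -215 ✓
(3): -134 ≥ -222 ✓
(4): 0 ≥ 0 ✓
(5): 67 ≥ 0 ✓

feasible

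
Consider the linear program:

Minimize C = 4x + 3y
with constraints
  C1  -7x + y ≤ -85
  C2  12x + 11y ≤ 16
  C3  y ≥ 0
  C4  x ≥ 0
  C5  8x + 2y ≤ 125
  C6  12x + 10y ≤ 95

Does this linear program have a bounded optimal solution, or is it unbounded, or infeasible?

The boundaries -7x + y = -85 and 12x + 11y = 16 meet at (951/89, -908/89), but that point violates y ≥ 0. Every candidate vertex is excluded by some other constraint, so the feasible region is empty.

infeasible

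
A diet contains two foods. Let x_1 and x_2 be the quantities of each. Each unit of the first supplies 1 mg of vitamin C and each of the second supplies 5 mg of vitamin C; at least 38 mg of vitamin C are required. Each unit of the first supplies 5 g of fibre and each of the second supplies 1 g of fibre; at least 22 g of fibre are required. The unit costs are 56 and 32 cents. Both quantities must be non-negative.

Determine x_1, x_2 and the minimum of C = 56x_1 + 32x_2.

The feasible region is unbounded (it extends along (0, 1), (1, 0)), but C strictly increases along every unbounded feasible direction, so there is no improving ray and the minimum is attained at a vertex.

The optimum lies where x_1 + 5x_2 = 38 and 5x_1 + x_2 = 22.
Solving simultaneously gives x_1 = 3, x_2 = 7.

x_1 = 3, x_2 = 7, minimum C = 392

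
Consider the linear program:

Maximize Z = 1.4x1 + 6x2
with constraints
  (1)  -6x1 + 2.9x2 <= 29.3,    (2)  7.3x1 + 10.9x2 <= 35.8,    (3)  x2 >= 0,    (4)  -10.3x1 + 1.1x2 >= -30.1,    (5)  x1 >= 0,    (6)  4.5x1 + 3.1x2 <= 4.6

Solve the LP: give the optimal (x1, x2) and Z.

The binding constraints are x1 = 0 and 4.5x1 + 3.1x2 = 4.6.
Solving simultaneously gives x1 = 0, x2 = 46/31.

x1 = 0, x2 = 46/31, maximum Z = 276/31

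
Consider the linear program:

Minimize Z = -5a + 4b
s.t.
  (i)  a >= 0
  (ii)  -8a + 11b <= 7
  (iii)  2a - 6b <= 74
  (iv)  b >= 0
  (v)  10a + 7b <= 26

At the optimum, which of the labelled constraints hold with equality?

Vertices and Z = -5a + 4b:
  (0, 7/11) → Z = 28/11
  (0, 0) → Z = 0
  (237/166, 139/83) → Z = -73/166
  (13/5, 0) → Z = -13

The minimum is at (13/5, 0). Substituting into each constraint, equality holds for (iv) and (v); the remaining constraints have slack.

(iv) and (v)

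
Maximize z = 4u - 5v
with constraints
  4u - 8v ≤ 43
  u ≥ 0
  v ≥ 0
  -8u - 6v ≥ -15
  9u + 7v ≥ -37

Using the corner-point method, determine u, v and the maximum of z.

Corner points and z = 4u - 5v:
  (0, 0) → z = 0
  (0, 5/2) → z = -25/2
  (15/8, 0) → z = 15/2

u = 15/8, v = 0, maximum z = 15/2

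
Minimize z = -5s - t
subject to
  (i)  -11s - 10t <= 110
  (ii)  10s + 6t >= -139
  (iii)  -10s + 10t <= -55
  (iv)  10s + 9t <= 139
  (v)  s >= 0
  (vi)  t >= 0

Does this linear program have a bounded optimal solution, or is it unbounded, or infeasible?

Vertices and z = -5s - t:
  (377/38, 84/19) → z = -2053/38
  (11/2, 0) → z = -55/2
  (139/10, 0) → z = -139/2
The feasible region has finitely many vertices and no improving ray; the minimum is -139/2 at (139/10, 0).

bounded optimum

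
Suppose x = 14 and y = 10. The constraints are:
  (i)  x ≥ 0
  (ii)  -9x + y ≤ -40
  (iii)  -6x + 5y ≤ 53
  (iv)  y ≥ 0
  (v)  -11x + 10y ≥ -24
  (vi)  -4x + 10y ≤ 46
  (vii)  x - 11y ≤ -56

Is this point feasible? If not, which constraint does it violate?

Constraint (v): -11x + 10y = -54, which is not ≥ -24. All other constraints are satisfied.

not feasible — violates (v)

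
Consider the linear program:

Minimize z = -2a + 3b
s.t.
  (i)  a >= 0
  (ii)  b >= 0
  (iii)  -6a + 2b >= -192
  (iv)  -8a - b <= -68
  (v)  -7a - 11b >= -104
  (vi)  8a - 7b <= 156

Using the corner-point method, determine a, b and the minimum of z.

a = 104/7, b = 0, minimum z = -208/7

Extreme points and z = -2a + 3b:
  (17/2, 0) → z = -17
  (104/7, 0) → z = -208/7
  (644/81, 356/81) → z = -220/81

The binding constraints are b = 0 and -7a - 11b = -104.
Solving simultaneously gives a = 104/7, b = 0.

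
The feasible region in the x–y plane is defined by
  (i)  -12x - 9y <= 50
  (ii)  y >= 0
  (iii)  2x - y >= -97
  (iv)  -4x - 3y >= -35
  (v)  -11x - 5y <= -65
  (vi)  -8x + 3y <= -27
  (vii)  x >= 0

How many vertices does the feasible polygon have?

Of the 20 pairwise boundary intersections, those satisfying every inequality are:
  (35/4, 0)
  (65/11, 0)
  (31/6, 43/9)
  (330/73, 223/73)

4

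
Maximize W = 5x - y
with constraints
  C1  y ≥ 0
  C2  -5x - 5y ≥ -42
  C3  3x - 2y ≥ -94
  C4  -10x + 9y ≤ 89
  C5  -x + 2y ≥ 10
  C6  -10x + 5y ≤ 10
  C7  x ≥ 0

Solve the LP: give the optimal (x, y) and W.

Vertices and W = 5x - y:
  (34/15, 92/15) → W = 26/5
  (32/15, 94/15) → W = 22/5
  (2, 6) → W = 4

The binding constraints are -5x - 5y = -42 and -x + 2y = 10.
Solving simultaneously gives x = 34/15, y = 92/15.

x = 34/15, y = 92/15, maximum W = 26/5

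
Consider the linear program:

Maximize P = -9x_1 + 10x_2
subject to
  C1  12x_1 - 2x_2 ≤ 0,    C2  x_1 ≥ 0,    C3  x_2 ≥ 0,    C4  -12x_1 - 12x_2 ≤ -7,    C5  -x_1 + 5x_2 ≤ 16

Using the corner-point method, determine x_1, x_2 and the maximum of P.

The binding constraints are x_1 = 0 and -x_1 + 5x_2 = 16.
Solving simultaneously gives x_1 = 0, x_2 = 16/5.

x_1 = 0, x_2 = 16/5, maximum P = 32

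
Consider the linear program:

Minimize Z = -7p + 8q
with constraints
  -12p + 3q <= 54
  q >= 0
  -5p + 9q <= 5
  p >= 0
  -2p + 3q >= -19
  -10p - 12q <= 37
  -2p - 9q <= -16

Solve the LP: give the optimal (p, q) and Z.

The optimum lies where -5p + 9q = 5 and -2p + 3q = -19.
Solving simultaneously gives p = 62, q = 35.

p = 62, q = 35, minimum Z = -154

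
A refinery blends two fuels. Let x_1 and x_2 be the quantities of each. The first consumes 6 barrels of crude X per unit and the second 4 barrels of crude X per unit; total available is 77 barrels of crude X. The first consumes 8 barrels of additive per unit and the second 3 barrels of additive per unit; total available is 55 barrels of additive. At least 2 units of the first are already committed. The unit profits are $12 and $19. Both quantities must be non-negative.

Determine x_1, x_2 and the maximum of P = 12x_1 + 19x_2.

Corner points and P = 12x_1 + 19x_2:
  (55/8, 0) → P = 165/2
  (2, 0) → P = 24
  (2, 13) → P = 271

x_1 = 2, x_2 = 13, maximum P = 271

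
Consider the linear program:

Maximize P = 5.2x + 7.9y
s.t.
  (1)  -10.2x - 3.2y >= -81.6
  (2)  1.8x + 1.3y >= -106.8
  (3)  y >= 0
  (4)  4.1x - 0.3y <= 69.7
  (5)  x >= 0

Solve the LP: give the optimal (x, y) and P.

x = 0, y = 25.5, maximum P = 201.45

Extreme points and P = 5.2x + 7.9y:
  (8, 0) → P = 41.6
  (0, 25.5) → P = 201.45
  (0, 0) → P = 0

At the optimal vertex, -10.2x - 3.2y = -81.6 and x = 0.
Solving simultaneously gives x = 0, y = 25.5.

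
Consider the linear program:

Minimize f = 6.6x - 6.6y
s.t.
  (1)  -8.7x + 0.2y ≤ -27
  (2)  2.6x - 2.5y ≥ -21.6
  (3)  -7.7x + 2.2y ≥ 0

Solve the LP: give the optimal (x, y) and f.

x = 144/41, y = 504/41, minimum f = -2376/41

Vertices and f = 6.6x - 6.6y:
  (7182/2123, 25812/2123) → f = -11178/193
  (27/8, 189/16) → f = -891/16
  (144/41, 504/41) → f = -2376/41

The binding constraints are 2.6x - 2.5y = -21.6 and -7.7x + 2.2y = 0.
Solving simultaneously gives x = 144/41, y = 504/41.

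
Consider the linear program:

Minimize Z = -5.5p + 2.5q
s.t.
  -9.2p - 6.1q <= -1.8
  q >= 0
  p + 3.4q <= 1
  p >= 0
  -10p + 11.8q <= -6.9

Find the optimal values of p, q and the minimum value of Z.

Feasible corners and Z = -5.5p + 2.5q:
  (1, 0) → Z = -11/2
  (69/100, 0) → Z = -759/200
  (1763/2290, 31/458) → Z = -9309/2290

p = 1, q = 0, minimum Z = -5.5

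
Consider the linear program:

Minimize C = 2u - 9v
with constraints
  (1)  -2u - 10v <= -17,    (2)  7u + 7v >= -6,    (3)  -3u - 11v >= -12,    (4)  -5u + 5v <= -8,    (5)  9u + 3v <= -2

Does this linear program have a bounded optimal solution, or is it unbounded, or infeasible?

infeasible

The boundaries -5u + 5v = -8 and 9u + 3v = -2 meet at (7/30, -41/30), but that point violates -2u - 10v ≤ -17. Every candidate vertex is excluded by some other constraint, so the feasible region is empty.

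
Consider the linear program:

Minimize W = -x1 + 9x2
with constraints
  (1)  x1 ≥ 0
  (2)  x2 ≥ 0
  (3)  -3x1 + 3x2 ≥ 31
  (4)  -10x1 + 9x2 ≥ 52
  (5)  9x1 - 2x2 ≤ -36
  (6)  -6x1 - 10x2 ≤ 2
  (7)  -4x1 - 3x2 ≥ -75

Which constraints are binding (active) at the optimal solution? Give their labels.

(1) and (5)

Feasible corners and W = -x1 + 9x2:
  (0, 18) → W = 162
  (0, 25) → W = 225
  (6/5, 117/5) → W = 1047/5

The minimum is at (0, 18). Substituting into each constraint, equality holds for (1) and (5); the remaining constraints have slack.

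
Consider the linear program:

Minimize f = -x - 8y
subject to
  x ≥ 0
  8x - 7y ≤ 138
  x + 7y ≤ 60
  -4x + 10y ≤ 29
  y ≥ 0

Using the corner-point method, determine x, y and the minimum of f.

At the optimal vertex, x + 7y = 60 and -4x + 10y = 29.
Solving simultaneously gives x = 397/38, y = 269/38.

x = 397/38, y = 269/38, minimum f = -2549/38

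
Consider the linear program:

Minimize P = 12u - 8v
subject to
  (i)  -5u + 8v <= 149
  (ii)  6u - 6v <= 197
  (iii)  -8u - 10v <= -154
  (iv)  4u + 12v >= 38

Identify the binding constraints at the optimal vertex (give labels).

Extreme points and P = 12u - 8v:
  (1235/9, 1879/18) → P = 7304/9
  (-43/19, 327/19) → P = -3132/19
  (27, -35/6) → P = 1112/3
  (367/14, -39/7) → P = 2514/7

The minimum is at (-43/19, 327/19). Substituting into each constraint, equality holds for (i) and (iii); the remaining constraints have slack.

(i) and (iii)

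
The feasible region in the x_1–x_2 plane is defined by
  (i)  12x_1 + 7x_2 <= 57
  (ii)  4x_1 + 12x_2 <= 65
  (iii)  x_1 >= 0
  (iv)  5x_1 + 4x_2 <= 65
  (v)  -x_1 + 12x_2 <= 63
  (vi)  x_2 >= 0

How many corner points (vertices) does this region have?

Intersecting each pair of boundary lines and keeping only the points that satisfy every inequality leaves:
  (229/116, 138/29)
  (19/4, 0)
  (2/5, 317/60)
  (0, 21/4)
  (0, 0)

5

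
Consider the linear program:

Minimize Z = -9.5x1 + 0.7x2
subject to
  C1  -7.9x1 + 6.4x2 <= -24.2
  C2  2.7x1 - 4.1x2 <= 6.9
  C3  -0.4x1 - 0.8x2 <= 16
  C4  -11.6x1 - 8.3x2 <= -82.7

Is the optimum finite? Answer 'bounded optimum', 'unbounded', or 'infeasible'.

unbounded

From the feasible point (73014/13981, 37261/13981), moving in the direction (4.1, 2.7) keeps every constraint satisfied while Z decreases without bound.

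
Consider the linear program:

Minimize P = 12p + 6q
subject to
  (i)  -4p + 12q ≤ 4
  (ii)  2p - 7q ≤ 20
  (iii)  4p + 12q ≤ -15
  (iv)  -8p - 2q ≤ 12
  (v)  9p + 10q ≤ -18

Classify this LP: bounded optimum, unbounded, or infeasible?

bounded optimum

Vertices and P = 12p + 6q:
  (-11/15, -46/15) → P = -136/5
  (74/83, -216/83) → P = -408/83
  (-57/44, -9/11) → P = -225/11
  (-33/34, -63/68) → P = -585/34
The feasible region has finitely many vertices and no improving ray; the minimum is -136/5 at (-11/15, -46/15).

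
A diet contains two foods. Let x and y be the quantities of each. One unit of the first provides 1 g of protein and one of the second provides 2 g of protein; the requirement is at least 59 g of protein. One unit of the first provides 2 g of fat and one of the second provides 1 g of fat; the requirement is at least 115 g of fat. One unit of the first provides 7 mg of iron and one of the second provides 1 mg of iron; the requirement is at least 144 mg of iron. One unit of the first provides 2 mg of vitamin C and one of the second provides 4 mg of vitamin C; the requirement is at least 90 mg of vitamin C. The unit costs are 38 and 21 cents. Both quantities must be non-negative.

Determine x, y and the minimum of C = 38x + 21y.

x = 57, y = 1, minimum C = 2187

Vertices and C = 38x + 21y:
  (0, 144) → C = 3024
  (59, 0) → C = 2242
  (57, 1) → C = 2187
  (29/5, 517/5) → C = 11959/5
The feasible region is unbounded (it extends along (0, 1), (1, 0)), but C strictly increases along every unbounded feasible direction, so there is no improving ray and the minimum is attained at a vertex.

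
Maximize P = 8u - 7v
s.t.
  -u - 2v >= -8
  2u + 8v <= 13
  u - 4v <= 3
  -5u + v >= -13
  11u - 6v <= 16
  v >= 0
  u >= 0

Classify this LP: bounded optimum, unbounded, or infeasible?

Corner points and P = 8u - 7v:
  (103/50, 111/100) → P = 871/100
  (0, 13/8) → P = -91/8
  (16/11, 0) → P = 128/11
  (0, 0) → P = 0
The feasible region has finitely many vertices and no improving ray; the maximum is 128/11 at (16/11, 0).

bounded optimum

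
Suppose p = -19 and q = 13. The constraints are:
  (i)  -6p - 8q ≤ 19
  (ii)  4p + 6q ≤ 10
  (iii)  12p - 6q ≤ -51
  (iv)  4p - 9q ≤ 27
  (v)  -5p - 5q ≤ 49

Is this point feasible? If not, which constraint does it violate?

(i): 10 ≤ 19 ✓
(ii): 2 ≤ 10 ✓
(iii): -306 ≤ -51 ✓
(iv): -193 ≤ 27 ✓
(v): 30 ≤ 49 ✓

feasible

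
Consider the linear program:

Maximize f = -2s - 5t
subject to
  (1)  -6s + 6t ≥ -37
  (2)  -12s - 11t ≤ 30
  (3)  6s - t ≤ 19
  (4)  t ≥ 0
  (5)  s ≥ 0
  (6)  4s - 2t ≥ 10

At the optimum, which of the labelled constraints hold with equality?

Extreme points and f = -2s - 5t:
  (19/6, 0) → f = -19/3
  (7/2, 2) → f = -17
  (5/2, 0) → f = -5

The maximum is at (5/2, 0). Substituting into each constraint, equality holds for (4) and (6); the remaining constraints have slack.

(4) and (6)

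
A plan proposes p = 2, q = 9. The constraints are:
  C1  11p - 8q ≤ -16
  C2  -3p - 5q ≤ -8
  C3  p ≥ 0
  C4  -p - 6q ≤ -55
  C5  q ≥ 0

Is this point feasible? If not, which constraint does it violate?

feasible

C1: -50 ≤ -16 ✓
C2: -51 ≤ -8 ✓
C3: 2 ≥ 0 ✓
C4: -56 ≤ -55 ✓
C5: 9 ≥ 0 ✓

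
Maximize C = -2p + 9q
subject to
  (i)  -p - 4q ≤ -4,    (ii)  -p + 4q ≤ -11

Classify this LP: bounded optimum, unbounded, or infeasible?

From the feasible point (15/2, -7/8), moving in the direction (4, 1) keeps every constraint satisfied while C increases without bound.

unbounded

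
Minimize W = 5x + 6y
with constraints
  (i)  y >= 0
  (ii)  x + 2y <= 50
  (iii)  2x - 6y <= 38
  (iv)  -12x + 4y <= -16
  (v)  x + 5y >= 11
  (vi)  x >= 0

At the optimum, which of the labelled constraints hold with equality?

Vertices and W = 5x + 6y:
  (19, 0) → W = 95
  (11, 0) → W = 55
  (188/5, 31/5) → W = 1126/5
  (58/7, 146/7) → W = 1166/7
  (31/16, 29/16) → W = 329/16

The minimum is at (31/16, 29/16). Substituting into each constraint, equality holds for (iv) and (v); the remaining constraints have slack.

(iv) and (v)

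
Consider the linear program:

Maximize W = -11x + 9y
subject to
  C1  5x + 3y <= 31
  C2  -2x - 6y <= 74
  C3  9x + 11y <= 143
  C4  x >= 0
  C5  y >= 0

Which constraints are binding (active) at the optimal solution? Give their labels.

Feasible corners and W = -11x + 9y:
  (0, 31/3) → W = 93
  (31/5, 0) → W = -341/5
  (0, 0) → W = 0

The maximum is at (0, 31/3). Substituting into each constraint, equality holds for C1 and C4; the remaining constraints have slack.

C1 and C4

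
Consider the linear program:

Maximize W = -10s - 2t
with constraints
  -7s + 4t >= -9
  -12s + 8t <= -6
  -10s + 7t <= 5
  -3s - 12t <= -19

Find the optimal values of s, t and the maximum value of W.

Corner points and W = -10s - 2t:
  (6, 33/4) → W = -153/2
  (23/12, 53/48) → W = -171/8
  (4/3, 5/4) → W = -95/6

The optimum lies where -12s + 8t = -6 and -3s - 12t = -19.
Solving simultaneously gives s = 4/3, t = 5/4.

s = 4/3, t = 5/4, maximum W = -95/6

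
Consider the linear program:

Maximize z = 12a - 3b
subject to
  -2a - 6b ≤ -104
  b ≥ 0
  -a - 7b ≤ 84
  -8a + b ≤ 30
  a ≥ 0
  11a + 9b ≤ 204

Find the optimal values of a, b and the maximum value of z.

a = 6, b = 46/3, maximum z = 26

Vertices and z = 12a - 3b:
  (0, 52/3) → z = -52
  (6, 46/3) → z = 26
  (0, 68/3) → z = -68

At the optimal vertex, -2a - 6b = -104 and 11a + 9b = 204.
Solving simultaneously gives a = 6, b = 46/3.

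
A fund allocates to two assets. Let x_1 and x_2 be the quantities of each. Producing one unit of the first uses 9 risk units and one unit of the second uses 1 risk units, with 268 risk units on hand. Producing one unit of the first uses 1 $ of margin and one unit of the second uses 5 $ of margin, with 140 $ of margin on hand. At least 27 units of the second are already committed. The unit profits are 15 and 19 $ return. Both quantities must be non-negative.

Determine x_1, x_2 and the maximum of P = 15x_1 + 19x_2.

x_1 = 5, x_2 = 27, maximum P = 588

Vertices and P = 15x_1 + 19x_2:
  (0, 28) → P = 532
  (0, 27) → P = 513
  (5, 27) → P = 588

The binding constraints are x_1 + 5x_2 = 140 and x_2 = 27.
Solving simultaneously gives x_1 = 5, x_2 = 27.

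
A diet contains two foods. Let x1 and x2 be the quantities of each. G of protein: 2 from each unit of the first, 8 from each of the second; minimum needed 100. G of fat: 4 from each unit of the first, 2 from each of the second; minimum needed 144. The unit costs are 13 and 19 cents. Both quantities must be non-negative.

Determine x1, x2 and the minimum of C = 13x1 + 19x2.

x1 = 34, x2 = 4, minimum C = 518

Corner points and C = 13x1 + 19x2:
  (0, 72) → C = 1368
  (50, 0) → C = 650
  (34, 4) → C = 518
The feasible region is unbounded (it extends along (0, 1), (1, 0)), but C strictly increases along every unbounded feasible direction, so there is no improving ray and the minimum is attained at a vertex.

The binding constraints are 2x1 + 8x2 = 100 and 4x1 + 2x2 = 144.
Solving simultaneously gives x1 = 34, x2 = 4.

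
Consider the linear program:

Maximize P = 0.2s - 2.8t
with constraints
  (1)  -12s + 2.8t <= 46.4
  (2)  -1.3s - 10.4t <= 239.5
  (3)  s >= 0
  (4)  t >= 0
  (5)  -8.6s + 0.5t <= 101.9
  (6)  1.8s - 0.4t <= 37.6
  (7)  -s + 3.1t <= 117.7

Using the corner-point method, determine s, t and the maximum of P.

Vertices and P = 0.2s - 2.8t:
  (0, 116/7) → P = -232/5
  (4643/860, 3415/86) → P = -473457/4300
  (0, 0) → P = 0
  (188/9, 0) → P = 188/45
  (8182/259, 12473/259) → P = -33288/259

s = 188/9, t = 0, maximum P = 188/45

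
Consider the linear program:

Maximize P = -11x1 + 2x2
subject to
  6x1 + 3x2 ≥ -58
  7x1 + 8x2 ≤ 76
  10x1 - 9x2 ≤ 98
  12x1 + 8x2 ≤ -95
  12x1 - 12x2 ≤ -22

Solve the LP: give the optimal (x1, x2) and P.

x1 = -179/12, x2 = 21/2, maximum P = 2221/12

Corner points and P = -11x1 + 2x2:
  (-179/12, 21/2) → P = 2221/12
  (-127/18, -47/9) → P = 403/6
  (-329/60, -73/20) → P = 3181/60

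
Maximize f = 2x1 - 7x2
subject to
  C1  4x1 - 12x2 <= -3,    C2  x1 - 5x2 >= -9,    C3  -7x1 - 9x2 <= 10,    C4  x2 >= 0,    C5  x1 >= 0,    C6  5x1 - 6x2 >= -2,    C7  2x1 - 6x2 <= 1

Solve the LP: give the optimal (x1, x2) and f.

x1 = 0, x2 = 1/4, maximum f = -7/4

Feasible corners and f = 2x1 - 7x2:
  (93/8, 33/8) → f = -45/8
  (0, 1/4) → f = -7/4
  (44/19, 43/19) → f = -213/19
  (0, 1/3) → f = -7/3

The binding constraints are 4x1 - 12x2 = -3 and x1 = 0.
Solving simultaneously gives x1 = 0, x2 = 1/4.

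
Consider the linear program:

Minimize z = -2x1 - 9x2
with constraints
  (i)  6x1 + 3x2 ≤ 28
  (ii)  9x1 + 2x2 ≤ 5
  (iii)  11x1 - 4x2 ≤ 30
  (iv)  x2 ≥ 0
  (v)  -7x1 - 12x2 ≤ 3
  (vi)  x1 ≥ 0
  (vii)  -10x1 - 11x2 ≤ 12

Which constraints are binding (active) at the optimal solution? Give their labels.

Extreme points and z = -2x1 - 9x2:
  (5/9, 0) → z = -10/9
  (0, 5/2) → z = -45/2
  (0, 0) → z = 0

The minimum is at (0, 5/2). Substituting into each constraint, equality holds for (ii) and (vi); the remaining constraints have slack.

(ii) and (vi)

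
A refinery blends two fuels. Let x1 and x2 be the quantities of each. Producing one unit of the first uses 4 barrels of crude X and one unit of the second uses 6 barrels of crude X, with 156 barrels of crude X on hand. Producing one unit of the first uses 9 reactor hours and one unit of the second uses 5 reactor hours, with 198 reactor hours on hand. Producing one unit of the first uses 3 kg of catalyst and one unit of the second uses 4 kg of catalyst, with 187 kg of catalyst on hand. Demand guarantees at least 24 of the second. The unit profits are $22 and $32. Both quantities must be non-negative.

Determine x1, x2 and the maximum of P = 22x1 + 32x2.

At the optimal vertex, 4x1 + 6x2 = 156 and x2 = 24.
Solving simultaneously gives x1 = 3, x2 = 24.

x1 = 3, x2 = 24, maximum P = 834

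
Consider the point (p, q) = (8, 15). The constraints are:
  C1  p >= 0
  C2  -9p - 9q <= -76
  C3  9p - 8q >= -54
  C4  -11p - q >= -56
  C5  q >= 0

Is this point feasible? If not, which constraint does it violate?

Constraint C4: -11p - q = -103, which is not ≥ -56. All other constraints are satisfied.

not feasible — violates C4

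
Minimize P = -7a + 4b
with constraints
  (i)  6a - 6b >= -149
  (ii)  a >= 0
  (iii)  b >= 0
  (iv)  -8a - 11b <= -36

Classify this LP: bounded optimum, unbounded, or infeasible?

unbounded

From the feasible point (0, 149/6), moving in the direction (1, 0) keeps every constraint satisfied while P decreases without bound.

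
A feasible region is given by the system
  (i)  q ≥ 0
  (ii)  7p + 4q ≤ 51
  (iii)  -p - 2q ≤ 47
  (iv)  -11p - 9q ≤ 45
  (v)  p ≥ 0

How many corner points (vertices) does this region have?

The feasible vertices (each the meet of two boundaries and inside every other half-plane) are:
  (51/7, 0)
  (0, 0)
  (0, 51/4)

3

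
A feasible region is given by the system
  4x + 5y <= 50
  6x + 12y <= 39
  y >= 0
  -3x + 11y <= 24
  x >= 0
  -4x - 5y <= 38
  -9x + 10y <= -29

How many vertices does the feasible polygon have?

3

Of the 20 pairwise boundary intersections, those satisfying every inequality are:
  (13/2, 0)
  (123/28, 59/56)
  (29/9, 0)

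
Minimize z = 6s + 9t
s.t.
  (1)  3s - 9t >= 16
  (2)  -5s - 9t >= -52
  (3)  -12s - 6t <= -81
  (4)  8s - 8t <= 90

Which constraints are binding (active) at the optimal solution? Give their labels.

(3) and (4)

Vertices and z = 6s + 9t:
  (17/2, 19/18) → z = 121/2
  (275/42, 17/42) → z = 601/14
  (613/56, -17/56) → z = 3525/56
  (33/4, -3) → z = 45/2

The minimum is at (33/4, -3). Substituting into each constraint, equality holds for (3) and (4); the remaining constraints have slack.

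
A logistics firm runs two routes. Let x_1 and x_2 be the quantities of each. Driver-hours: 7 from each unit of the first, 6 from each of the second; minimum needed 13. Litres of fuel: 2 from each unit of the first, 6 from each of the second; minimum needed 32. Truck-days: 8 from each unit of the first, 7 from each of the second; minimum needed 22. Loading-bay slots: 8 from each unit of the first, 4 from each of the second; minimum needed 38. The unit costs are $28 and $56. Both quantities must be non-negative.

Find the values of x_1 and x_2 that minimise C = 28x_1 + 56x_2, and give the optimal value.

x_1 = 5/2, x_2 = 9/2, minimum C = 322

Vertices and C = 28x_1 + 56x_2:
  (0, 19/2) → C = 532
  (16, 0) → C = 448
  (5/2, 9/2) → C = 322
The feasible region is unbounded (it extends along (0, 1), (1, 0)), but C strictly increases along every unbounded feasible direction, so there is no improving ray and the minimum is attained at a vertex.

The binding constraints are 2x_1 + 6x_2 = 32 and 8x_1 + 4x_2 = 38.
Solving simultaneously gives x_1 = 5/2, x_2 = 9/2.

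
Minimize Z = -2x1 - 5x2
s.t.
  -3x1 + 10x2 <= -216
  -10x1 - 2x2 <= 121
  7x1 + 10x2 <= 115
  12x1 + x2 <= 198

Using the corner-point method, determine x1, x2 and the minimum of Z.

x1 = 732/41, x2 = -666/41, minimum Z = 1866/41

Vertices and Z = -2x1 - 5x2:
  (-389/53, -2523/106) → Z = 14171/106
  (732/41, -666/41) → Z = 1866/41
  (517/14, -1716/7) → Z = 8063/7

The optimum lies where -3x1 + 10x2 = -216 and 12x1 + x2 = 198.
Solving simultaneously gives x1 = 732/41, x2 = -666/41.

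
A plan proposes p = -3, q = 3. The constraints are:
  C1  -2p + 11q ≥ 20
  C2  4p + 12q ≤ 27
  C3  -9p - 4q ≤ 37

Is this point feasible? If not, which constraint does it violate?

feasible

C1: 39 ≥ 20 ✓
C2: 24 ≤ 27 ✓
C3: 15 ≤ 37 ✓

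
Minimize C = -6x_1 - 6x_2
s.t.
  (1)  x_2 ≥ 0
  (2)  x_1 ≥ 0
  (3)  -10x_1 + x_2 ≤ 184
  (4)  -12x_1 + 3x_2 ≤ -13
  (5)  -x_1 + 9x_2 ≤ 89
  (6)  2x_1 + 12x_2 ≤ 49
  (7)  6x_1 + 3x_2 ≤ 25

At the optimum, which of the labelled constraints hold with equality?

(6) and (7)

Corner points and C = -6x_1 - 6x_2:
  (13/12, 0) → C = -13/2
  (25/6, 0) → C = -25
  (101/50, 281/75) → C = -173/5
  (51/22, 122/33) → C = -397/11

The minimum is at (51/22, 122/33). Substituting into each constraint, equality holds for (6) and (7); the remaining constraints have slack.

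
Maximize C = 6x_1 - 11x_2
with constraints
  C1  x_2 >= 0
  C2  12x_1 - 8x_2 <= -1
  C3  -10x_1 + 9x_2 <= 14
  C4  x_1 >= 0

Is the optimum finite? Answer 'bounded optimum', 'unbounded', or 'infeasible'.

Extreme points and C = 6x_1 - 11x_2:
  (103/28, 79/14) → C = -40
  (0, 1/8) → C = -11/8
  (0, 14/9) → C = -154/9
The feasible region has finitely many vertices and no improving ray; the maximum is -11/8 at (0, 1/8).

bounded optimum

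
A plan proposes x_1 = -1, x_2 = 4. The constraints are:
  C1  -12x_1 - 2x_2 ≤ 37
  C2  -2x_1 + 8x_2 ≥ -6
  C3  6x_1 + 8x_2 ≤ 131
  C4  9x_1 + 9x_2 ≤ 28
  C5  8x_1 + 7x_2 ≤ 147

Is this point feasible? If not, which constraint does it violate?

feasible

C1: 4 ≤ 37 ✓
C2: 34 ≥ -6 ✓
C3: 26 ≤ 131 ✓
C4: 27 ≤ 28 ✓
C5: 20 ≤ 147 ✓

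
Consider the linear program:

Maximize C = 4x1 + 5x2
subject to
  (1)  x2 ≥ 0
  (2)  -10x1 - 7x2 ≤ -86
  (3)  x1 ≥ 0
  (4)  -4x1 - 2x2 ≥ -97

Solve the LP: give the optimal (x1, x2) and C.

Vertices and C = 4x1 + 5x2:
  (43/5, 0) → C = 172/5
  (97/4, 0) → C = 97
  (0, 86/7) → C = 430/7
  (0, 97/2) → C = 485/2

x1 = 0, x2 = 97/2, maximum C = 485/2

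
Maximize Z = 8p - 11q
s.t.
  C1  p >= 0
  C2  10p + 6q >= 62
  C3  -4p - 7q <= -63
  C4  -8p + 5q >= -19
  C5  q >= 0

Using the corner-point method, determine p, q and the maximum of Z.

p = 112/19, q = 107/19, maximum Z = -281/19

Corner points and Z = 8p - 11q:
  (0, 31/3) → Z = -341/3
  (28/23, 191/23) → Z = -1877/23
  (112/19, 107/19) → Z = -281/19
The feasible region is unbounded (it extends along (0, 1), (5, 8)), but Z strictly decreases along every unbounded feasible direction, so there is no improving ray and the maximum is attained at a vertex.

At the optimal vertex, -4p - 7q = -63 and -8p + 5q = -19.
Solving simultaneously gives p = 112/19, q = 107/19.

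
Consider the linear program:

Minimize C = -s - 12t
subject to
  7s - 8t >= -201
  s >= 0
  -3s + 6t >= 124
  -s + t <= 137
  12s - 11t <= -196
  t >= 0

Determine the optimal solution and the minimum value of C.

s = 643/19, t = 1040/19, minimum C = -13123/19

Extreme points and C = -s - 12t:
  (0, 201/8) → C = -603/2
  (643/19, 1040/19) → C = -13123/19
  (0, 62/3) → C = -248
  (188/39, 300/13) → C = -10988/39

The binding constraints are 7s - 8t = -201 and 12s - 11t = -196.
Solving simultaneously gives s = 643/19, t = 1040/19.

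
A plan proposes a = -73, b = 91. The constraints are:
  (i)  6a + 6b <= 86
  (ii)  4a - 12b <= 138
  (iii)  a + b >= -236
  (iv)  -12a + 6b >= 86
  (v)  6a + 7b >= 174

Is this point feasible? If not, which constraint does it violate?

not feasible — violates (i)

Constraint (i): 6a + 6b = 108, which is not ≤ 86. All other constraints are satisfied.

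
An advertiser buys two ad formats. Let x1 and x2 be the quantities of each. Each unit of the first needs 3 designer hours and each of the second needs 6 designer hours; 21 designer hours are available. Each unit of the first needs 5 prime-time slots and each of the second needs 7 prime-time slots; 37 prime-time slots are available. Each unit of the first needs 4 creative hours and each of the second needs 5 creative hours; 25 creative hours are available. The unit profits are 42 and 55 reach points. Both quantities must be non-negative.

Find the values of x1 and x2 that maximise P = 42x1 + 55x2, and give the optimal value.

The optimum lies where 3x1 + 6x2 = 21 and 4x1 + 5x2 = 25.
Solving simultaneously gives x1 = 5, x2 = 1.

x1 = 5, x2 = 1, maximum P = 265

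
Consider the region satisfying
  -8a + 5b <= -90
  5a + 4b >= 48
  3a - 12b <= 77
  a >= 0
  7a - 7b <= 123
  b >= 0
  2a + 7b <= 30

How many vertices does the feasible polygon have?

Pairwise boundary intersections that survive every other constraint:
  (45/4, 0)
  (130/11, 10/11)
  (15, 0)

3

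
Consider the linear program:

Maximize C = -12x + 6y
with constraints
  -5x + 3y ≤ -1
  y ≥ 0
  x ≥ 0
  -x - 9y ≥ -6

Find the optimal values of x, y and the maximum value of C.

Feasible corners and C = -12x + 6y:
  (1/5, 0) → C = -12/5
  (9/16, 29/48) → C = -25/8
  (6, 0) → C = -72

The binding constraints are -5x + 3y = -1 and y = 0.
Solving simultaneously gives x = 1/5, y = 0.

x = 1/5, y = 0, maximum C = -12/5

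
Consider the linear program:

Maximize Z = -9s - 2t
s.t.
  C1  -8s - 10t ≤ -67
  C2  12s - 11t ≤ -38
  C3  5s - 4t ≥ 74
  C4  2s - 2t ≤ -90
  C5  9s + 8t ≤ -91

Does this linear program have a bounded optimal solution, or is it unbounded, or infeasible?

infeasible

The boundaries -8s - 10t = -67 and 9s + 8t = -91 meet at (-723/13, 1331/26), but that point violates 5s - 4t ≥ 74. Every candidate vertex is excluded by some other constraint, so the feasible region is empty.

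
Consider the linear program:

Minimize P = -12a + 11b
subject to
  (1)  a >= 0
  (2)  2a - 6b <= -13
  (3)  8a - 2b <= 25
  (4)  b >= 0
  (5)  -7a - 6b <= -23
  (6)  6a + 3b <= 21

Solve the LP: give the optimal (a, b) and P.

a = 29/14, b = 20/7, minimum P = 46/7

Extreme points and P = -12a + 11b:
  (0, 23/6) → P = 253/6
  (0, 7) → P = 77
  (10/9, 137/54) → P = 787/54
  (29/14, 20/7) → P = 46/7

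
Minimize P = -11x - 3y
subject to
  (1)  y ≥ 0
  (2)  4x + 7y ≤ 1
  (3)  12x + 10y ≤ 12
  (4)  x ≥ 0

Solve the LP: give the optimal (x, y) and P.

x = 1/4, y = 0, minimum P = -11/4

Feasible corners and P = -11x - 3y:
  (1/4, 0) → P = -11/4
  (0, 0) → P = 0
  (0, 1/7) → P = -3/7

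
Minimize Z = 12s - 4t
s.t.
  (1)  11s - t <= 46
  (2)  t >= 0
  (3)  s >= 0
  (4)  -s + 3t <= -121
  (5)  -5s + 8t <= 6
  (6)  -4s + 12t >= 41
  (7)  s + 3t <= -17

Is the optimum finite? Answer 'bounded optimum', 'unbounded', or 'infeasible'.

infeasible

Constraints -s + 3t ≤ -121 and -4s + 12t ≥ 41 have parallel boundaries but demand opposite sides — no point can satisfy both, so the region is empty.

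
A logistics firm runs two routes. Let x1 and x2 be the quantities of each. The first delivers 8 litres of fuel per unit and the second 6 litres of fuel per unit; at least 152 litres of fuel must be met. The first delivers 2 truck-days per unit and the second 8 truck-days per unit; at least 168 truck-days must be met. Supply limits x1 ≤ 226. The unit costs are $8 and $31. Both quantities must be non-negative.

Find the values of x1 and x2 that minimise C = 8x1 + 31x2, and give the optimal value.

x1 = 4, x2 = 20, minimum C = 652

Feasible corners and C = 8x1 + 31x2:
  (0, 76/3) → C = 2356/3
  (84, 0) → C = 672
  (226, 0) → C = 1808
  (4, 20) → C = 652
The feasible region is unbounded (it extends along (0, 1)), but C strictly increases along every unbounded feasible direction, so there is no improving ray and the minimum is attained at a vertex.

The optimum lies where 8x1 + 6x2 = 152 and 2x1 + 8x2 = 168.
Solving simultaneously gives x1 = 4, x2 = 20.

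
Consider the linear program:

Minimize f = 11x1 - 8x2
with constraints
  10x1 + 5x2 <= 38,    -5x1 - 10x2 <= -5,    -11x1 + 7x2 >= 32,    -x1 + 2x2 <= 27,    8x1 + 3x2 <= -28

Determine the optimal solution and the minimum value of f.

At the optimal vertex, -5x1 - 10x2 = -5 and -x1 + 2x2 = 27.
Solving simultaneously gives x1 = -13, x2 = 7.

x1 = -13, x2 = 7, minimum f = -199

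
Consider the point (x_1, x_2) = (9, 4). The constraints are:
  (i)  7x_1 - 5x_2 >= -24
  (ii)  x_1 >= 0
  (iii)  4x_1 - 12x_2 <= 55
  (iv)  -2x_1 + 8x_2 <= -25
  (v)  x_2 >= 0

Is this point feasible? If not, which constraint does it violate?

not feasible — violates (iv)

Constraint (iv): -2x_1 + 8x_2 = 14, which is not ≤ -25. All other constraints are satisfied.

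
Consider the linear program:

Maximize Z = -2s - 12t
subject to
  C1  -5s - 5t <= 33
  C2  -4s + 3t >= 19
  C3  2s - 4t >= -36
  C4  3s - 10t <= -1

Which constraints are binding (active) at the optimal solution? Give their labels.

C1 and C2

Corner points and Z = -2s - 12t:
  (-194/35, -37/35) → Z = 832/35
  (-52/5, 19/5) → Z = -124/5
  (16/5, 53/5) → Z = -668/5

The maximum is at (-194/35, -37/35). Substituting into each constraint, equality holds for C1 and C2; the remaining constraints have slack.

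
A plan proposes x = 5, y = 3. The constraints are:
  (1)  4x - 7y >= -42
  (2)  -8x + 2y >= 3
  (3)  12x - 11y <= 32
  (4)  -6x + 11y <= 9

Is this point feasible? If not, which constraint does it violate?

not feasible — violates (2)

Constraint (2): -8x + 2y = -34, which is not ≥ 3. All other constraints are satisfied.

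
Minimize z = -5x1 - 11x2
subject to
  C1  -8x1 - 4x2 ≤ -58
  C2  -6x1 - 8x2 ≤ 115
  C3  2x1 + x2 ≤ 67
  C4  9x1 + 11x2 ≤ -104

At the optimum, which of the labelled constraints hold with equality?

C1 and C4

Vertices and z = -5x1 - 11x2:
  (231/10, -317/10) → z = 1166/5
  (527/26, -677/26) → z = 2406/13
  (651/10, -316/5) → z = 3697/10
  (841/13, -811/13) → z = 4716/13

The minimum is at (527/26, -677/26). Substituting into each constraint, equality holds for C1 and C4; the remaining constraints have slack.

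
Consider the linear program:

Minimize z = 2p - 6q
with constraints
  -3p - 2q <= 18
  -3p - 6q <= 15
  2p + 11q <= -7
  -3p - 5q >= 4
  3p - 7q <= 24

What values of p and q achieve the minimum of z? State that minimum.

p = -41/7, q = 3/7, minimum z = -100/7

Corner points and z = 2p - 6q:
  (-41/7, 3/7) → z = -100/7
  (1, -3) → z = 20
  (-9/23, -13/23) → z = 60/23
  (23/9, -7/3) → z = 172/9

At the optimal vertex, -3p - 6q = 15 and 2p + 11q = -7.
Solving simultaneously gives p = -41/7, q = 3/7.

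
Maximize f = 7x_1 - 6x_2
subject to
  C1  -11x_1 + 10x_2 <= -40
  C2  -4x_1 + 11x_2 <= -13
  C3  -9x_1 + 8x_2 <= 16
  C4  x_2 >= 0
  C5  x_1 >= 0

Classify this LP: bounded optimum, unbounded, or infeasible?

From the feasible point (310/81, 17/81), moving in the direction (1, 0) keeps every constraint satisfied while f increases without bound.

unbounded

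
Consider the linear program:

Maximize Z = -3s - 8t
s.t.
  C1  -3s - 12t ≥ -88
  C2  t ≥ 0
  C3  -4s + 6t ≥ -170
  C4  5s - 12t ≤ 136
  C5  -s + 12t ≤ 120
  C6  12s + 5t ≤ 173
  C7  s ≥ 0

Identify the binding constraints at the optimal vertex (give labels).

C2 and C7

Vertices and Z = -3s - 8t:
  (1636/129, 179/43) → Z = -3068/43
  (0, 22/3) → Z = -176/3
  (173/12, 0) → Z = -173/4
  (0, 0) → Z = 0

The maximum is at (0, 0). Substituting into each constraint, equality holds for C2 and C7; the remaining constraints have slack.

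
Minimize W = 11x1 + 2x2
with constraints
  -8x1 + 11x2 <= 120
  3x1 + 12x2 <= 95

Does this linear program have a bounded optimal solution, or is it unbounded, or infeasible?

unbounded

From the feasible point (-395/129, 1120/129), moving in the direction (-11, -8) keeps every constraint satisfied while W decreases without bound.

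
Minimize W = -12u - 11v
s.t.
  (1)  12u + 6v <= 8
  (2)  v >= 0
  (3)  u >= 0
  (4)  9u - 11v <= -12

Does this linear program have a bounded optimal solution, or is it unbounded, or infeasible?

bounded optimum

Extreme points and W = -12u - 11v:
  (0, 4/3) → W = -44/3
  (8/93, 36/31) → W = -428/31
  (0, 12/11) → W = -12
The feasible region has finitely many vertices and no improving ray; the minimum is -44/3 at (0, 4/3).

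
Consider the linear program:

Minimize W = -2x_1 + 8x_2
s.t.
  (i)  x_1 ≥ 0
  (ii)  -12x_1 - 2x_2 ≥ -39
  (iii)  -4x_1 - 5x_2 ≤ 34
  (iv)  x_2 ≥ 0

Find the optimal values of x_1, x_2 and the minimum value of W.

x_1 = 13/4, x_2 = 0, minimum W = -13/2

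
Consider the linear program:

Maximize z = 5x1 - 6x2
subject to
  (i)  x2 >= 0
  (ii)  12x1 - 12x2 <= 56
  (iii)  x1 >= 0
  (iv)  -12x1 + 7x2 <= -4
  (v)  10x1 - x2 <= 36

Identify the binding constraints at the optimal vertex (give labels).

(i) and (v)

Feasible corners and z = 5x1 - 6x2:
  (1/3, 0) → z = 5/3
  (18/5, 0) → z = 18
  (124/29, 196/29) → z = -556/29

The maximum is at (18/5, 0). Substituting into each constraint, equality holds for (i) and (v); the remaining constraints have slack.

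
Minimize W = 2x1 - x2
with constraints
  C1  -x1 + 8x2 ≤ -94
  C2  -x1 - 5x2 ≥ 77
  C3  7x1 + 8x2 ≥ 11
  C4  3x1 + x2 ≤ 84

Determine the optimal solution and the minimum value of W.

x1 = 671/27, x2 = -550/27, minimum W = 1892/27

Feasible corners and W = 2x1 - x2:
  (671/27, -550/27) → W = 1892/27
  (71/2, -45/2) → W = 187/2
  (661/17, -555/17) → W = 1877/17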